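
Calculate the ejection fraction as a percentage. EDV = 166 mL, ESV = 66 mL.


SV = EDV - ESV = 166 - 66 = 100 mL
EF = SV/EDV * 100 = 100/166 * 100
EF = 60.24%


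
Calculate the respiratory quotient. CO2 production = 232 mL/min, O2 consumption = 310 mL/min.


RQ = VCO2 / VO2
RQ = 232 / 310
RQ = 0.7484


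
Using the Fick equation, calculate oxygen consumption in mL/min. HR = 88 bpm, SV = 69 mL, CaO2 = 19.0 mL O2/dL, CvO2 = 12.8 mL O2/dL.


CO = HR*SV = 88*69/1000 = 6.072 L/min
a-v O2 diff = 19.0 - 12.8 = 6.2 mL/dL
VO2 = CO * (CaO2-CvO2) * 10 dL/L
VO2 = 6.072 * 6.2 * 10
VO2 = 376.5 mL/min


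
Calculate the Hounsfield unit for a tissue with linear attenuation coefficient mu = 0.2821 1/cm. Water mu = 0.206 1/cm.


HU = ((mu_tissue - mu_water) / mu_water) * 1000
HU = ((0.2821 - 0.206) / 0.206) * 1000
HU = 369.4


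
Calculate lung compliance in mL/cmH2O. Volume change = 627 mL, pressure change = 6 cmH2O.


C = dV / dP
C = 627 / 6
C = 104.5 mL/cmH2O


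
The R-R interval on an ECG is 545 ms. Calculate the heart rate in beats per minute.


HR = 60 / RR_interval(s)
RR = 545 ms = 0.545 s
HR = 60 / 0.545 = 110.1 bpm


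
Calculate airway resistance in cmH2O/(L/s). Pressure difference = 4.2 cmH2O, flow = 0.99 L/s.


R = dP / flow
R = 4.2 / 0.99
R = 4.242 cmH2O/(L/s)


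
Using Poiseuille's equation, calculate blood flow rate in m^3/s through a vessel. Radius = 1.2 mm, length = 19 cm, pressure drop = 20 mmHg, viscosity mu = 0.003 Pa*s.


Q = pi*r^4*dP / (8*mu*L)
r = 0.0012 m, L = 0.19 m
dP = 20 mmHg = 2666.44 Pa
Q = 3.8093e-06 m^3/s


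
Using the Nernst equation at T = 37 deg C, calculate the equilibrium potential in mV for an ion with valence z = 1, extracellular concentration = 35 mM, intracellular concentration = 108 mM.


E = (RT/(zF)) * ln(C_out/C_in)
T = 37 + 273.15 = 310.15 K
E = (8.314 * 310.15 / (1 * 96485)) * ln(35/108)
E = -30.11 mV


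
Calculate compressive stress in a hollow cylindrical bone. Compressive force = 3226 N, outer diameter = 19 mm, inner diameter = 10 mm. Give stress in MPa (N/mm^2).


A = pi*(r_o^2 - r_i^2)
r_o = 9.5 mm, r_i = 5 mm
A = 204.989 mm^2
sigma = F/A = 3226 / 204.989
sigma = 15.74 MPa


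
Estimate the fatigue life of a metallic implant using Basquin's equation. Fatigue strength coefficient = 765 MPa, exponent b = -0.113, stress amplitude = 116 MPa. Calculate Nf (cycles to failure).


sigma_a = sigma_f' * (2Nf)^b
2Nf = (sigma_a/sigma_f')^(1/b)
2Nf = (116/765)^(1/-0.113)
2Nf = 17765933
Nf = 8.8830e+06


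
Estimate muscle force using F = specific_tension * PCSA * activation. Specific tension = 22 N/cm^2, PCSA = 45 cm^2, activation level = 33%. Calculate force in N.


F = sigma * PCSA * activation
F = 22 * 45 * 0.33
F = 326.7 N


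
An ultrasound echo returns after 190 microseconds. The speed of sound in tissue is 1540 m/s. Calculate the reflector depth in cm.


depth = c * t / 2
t = 190 us = 1.9000e-04 s
depth = 1540 * 1.9000e-04 / 2
depth = 0.1463 m = 14.63 cm


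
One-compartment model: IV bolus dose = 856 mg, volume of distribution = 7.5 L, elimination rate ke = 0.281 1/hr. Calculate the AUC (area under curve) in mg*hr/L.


C0 = Dose/Vd = 856/7.5 = 114.133 mg/L
AUC = C0/ke = 114.133/0.281
AUC = 406.2 mg*hr/L


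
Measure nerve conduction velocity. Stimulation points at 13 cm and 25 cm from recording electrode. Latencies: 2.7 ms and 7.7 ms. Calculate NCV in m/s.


Distance = (25 - 13) / 100 = 0.12 m
dt = (7.7 - 2.7) / 1000 = 0.005 s
NCV = dist / dt = 24 m/s


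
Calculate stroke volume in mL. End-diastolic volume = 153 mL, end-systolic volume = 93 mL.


SV = EDV - ESV
SV = 153 - 93
SV = 60 mL


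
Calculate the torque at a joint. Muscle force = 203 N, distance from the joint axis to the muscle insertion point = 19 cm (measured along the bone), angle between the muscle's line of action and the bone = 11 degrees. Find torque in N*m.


Torque = F * d * sin(theta)   (moment arm = d*sin(theta))
d = 19 cm = 0.19 m
Torque = 203 * 0.19 * sin(11)
Torque = 7.36 N*m


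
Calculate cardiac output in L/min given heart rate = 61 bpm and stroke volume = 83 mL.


CO = HR * SV
CO = 61 * 83 / 1000
CO = 5.063 L/min


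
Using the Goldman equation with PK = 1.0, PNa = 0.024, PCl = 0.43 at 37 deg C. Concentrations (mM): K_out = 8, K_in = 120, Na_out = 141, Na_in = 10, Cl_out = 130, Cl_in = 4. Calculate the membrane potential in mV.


Vm = (RT/F)*ln((PK*Ko + PNa*Nao + PCl*Cli)/(PK*Ki + PNa*Nai + PCl*Clo))
Numer = 13.104, Denom = 176.14
Vm = -69.44 mV


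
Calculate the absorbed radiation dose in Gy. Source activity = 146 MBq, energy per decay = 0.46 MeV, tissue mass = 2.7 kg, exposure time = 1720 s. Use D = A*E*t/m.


A = 146 MBq = 1.4600e+08 Bq
E = 0.46 MeV = 7.3692e-14 J
D = A*E*t/m = 1.4600e+08*7.3692e-14*1720/2.7
D = 0.006854 Gy


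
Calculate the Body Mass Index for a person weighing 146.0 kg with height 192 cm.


BMI = weight / height^2
height = 192 cm = 1.92 m
BMI = 146.0 / 1.92^2
BMI = 39.61 kg/m^2


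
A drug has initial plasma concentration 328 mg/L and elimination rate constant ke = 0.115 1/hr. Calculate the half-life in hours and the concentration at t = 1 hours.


t_half = ln(2) / ke = 0.693147 / 0.115 = 6.027 hr
C(t) = C0 * exp(-ke*t) = 328 * exp(-0.115*1)
C(1) = 292.4 mg/L


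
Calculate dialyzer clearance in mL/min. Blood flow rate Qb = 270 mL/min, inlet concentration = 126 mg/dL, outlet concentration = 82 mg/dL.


K = Qb * (Cb_in - Cb_out) / Cb_in
K = 270 * (126 - 82) / 126
K = 94.29 mL/min


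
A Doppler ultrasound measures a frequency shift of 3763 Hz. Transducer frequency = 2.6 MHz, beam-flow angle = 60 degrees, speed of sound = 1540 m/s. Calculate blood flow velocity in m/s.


v = fd * c / (2 * f0 * cos(theta))
v = 3763 * 1540 / (2 * 2.6000e+06 * cos(60))
v = 2.229 m/s


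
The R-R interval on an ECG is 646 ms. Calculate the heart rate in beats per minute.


HR = 60 / RR_interval(s)
RR = 646 ms = 0.646 s
HR = 60 / 0.646 = 92.88 bpm


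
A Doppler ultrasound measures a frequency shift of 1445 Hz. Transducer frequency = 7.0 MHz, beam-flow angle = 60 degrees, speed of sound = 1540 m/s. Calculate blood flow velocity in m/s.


v = fd * c / (2 * f0 * cos(theta))
v = 1445 * 1540 / (2 * 7.0000e+06 * cos(60))
v = 0.3179 m/s


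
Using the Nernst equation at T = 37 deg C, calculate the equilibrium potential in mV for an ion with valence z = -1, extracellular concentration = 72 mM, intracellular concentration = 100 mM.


E = (RT/(zF)) * ln(C_out/C_in)
T = 37 + 273.15 = 310.15 K
E = (8.314 * 310.15 / (-1 * 96485)) * ln(72/100)
E = 8.779 mV


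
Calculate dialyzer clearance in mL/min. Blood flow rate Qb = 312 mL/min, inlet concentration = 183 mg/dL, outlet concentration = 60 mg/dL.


K = Qb * (Cb_in - Cb_out) / Cb_in
K = 312 * (183 - 60) / 183
K = 209.7 mL/min


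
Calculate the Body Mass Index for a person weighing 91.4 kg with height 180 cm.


BMI = weight / height^2
height = 180 cm = 1.8 m
BMI = 91.4 / 1.8^2
BMI = 28.21 kg/m^2


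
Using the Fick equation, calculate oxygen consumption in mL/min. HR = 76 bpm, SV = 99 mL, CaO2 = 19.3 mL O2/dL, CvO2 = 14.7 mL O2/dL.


CO = HR*SV = 76*99/1000 = 7.524 L/min
a-v O2 diff = 19.3 - 14.7 = 4.6 mL/dL
VO2 = CO * (CaO2-CvO2) * 10 dL/L
VO2 = 7.524 * 4.6 * 10
VO2 = 346.1 mL/min


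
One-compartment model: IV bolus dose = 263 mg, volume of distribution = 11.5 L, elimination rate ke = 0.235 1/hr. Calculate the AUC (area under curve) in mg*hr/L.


C0 = Dose/Vd = 263/11.5 = 22.8696 mg/L
AUC = C0/ke = 22.8696/0.235
AUC = 97.32 mg*hr/L


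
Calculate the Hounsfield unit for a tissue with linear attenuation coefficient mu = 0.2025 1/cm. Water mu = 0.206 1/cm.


HU = ((mu_tissue - mu_water) / mu_water) * 1000
HU = ((0.2025 - 0.206) / 0.206) * 1000
HU = -16.99


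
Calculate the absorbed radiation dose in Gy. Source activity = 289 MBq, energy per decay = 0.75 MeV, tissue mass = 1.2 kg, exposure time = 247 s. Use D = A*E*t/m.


A = 289 MBq = 2.8900e+08 Bq
E = 0.75 MeV = 1.2015e-13 J
D = A*E*t/m = 2.8900e+08*1.2015e-13*247/1.2
D = 0.007147 Gy


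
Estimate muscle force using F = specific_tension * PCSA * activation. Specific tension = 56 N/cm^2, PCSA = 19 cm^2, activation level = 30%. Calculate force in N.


F = sigma * PCSA * activation
F = 56 * 19 * 0.3
F = 319.2 N


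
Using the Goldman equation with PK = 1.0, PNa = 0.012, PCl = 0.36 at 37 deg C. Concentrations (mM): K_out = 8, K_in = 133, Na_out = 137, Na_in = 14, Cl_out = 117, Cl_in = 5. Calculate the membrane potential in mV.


Vm = (RT/F)*ln((PK*Ko + PNa*Nao + PCl*Cli)/(PK*Ki + PNa*Nai + PCl*Clo))
Numer = 11.444, Denom = 175.288
Vm = -72.93 mV


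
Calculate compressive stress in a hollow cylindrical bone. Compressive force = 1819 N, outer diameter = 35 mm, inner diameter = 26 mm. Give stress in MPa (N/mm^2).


A = pi*(r_o^2 - r_i^2)
r_o = 17.5 mm, r_i = 13 mm
A = 431.184 mm^2
sigma = F/A = 1819 / 431.184
sigma = 4.219 MPa


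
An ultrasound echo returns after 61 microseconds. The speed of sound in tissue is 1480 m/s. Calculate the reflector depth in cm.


depth = c * t / 2
t = 61 us = 6.1000e-05 s
depth = 1480 * 6.1000e-05 / 2
depth = 0.04514 m = 4.514 cm


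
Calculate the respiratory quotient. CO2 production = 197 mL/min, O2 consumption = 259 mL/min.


RQ = VCO2 / VO2
RQ = 197 / 259
RQ = 0.7606


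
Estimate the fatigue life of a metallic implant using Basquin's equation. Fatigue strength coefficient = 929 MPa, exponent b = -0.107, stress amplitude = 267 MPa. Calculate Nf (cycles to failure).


sigma_a = sigma_f' * (2Nf)^b
2Nf = (sigma_a/sigma_f')^(1/b)
2Nf = (267/929)^(1/-0.107)
2Nf = 115024.21
Nf = 5.751e+04


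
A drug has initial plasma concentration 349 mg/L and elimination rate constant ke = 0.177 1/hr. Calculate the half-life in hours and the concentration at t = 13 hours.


t_half = ln(2) / ke = 0.693147 / 0.177 = 3.916 hr
C(t) = C0 * exp(-ke*t) = 349 * exp(-0.177*13)
C(13) = 34.96 mg/L


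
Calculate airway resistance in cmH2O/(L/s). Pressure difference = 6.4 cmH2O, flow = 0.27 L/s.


R = dP / flow
R = 6.4 / 0.27
R = 23.7 cmH2O/(L/s)


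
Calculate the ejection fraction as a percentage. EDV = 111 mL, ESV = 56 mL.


SV = EDV - ESV = 111 - 56 = 55 mL
EF = SV/EDV * 100 = 55/111 * 100
EF = 49.55%


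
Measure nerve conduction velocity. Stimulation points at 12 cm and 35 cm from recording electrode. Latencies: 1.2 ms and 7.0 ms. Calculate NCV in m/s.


Distance = (35 - 12) / 100 = 0.23 m
dt = (7.0 - 1.2) / 1000 = 0.0058 s
NCV = dist / dt = 39.66 m/s


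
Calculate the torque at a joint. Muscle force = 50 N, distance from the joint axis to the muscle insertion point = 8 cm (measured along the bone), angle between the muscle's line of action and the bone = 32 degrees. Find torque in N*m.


Torque = F * d * sin(theta)   (moment arm = d*sin(theta))
d = 8 cm = 0.08 m
Torque = 50 * 0.08 * sin(32)
Torque = 2.12 N*m


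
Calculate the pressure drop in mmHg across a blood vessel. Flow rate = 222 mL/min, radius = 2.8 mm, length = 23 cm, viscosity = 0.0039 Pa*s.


dP = 8*mu*L*Q / (pi*r^4)
Q = 222 mL/min = 3.7e-06 m^3/s
dP = 137.5 Pa = 137.5 / 133.322 mmHg = 1.031 mmHg


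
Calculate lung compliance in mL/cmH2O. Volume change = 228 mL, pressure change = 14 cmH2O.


C = dV / dP
C = 228 / 14
C = 16.29 mL/cmH2O


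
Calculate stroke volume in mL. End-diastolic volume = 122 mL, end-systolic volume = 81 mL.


SV = EDV - ESV
SV = 122 - 81
SV = 41 mL


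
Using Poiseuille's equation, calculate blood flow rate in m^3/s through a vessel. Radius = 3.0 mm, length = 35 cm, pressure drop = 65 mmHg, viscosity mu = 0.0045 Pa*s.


Q = pi*r^4*dP / (8*mu*L)
r = 0.003 m, L = 0.35 m
dP = 65 mmHg = 8665.93 Pa
Q = 1.7502e-04 m^3/s


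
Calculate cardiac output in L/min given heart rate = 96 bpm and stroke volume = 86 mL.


CO = HR * SV
CO = 96 * 86 / 1000
CO = 8.256 L/min


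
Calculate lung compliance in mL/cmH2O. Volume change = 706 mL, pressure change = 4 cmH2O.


C = dV / dP
C = 706 / 4
C = 176.5 mL/cmH2O


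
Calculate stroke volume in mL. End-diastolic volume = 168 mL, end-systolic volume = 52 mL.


SV = EDV - ESV
SV = 168 - 52
SV = 116 mL


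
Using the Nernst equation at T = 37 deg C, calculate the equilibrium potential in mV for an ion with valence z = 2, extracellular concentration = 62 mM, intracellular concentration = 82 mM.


E = (RT/(zF)) * ln(C_out/C_in)
T = 37 + 273.15 = 310.15 K
E = (8.314 * 310.15 / (2 * 96485)) * ln(62/82)
E = -3.736 mV


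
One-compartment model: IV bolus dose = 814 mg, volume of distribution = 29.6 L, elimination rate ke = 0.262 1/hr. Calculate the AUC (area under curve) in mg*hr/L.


C0 = Dose/Vd = 814/29.6 = 27.5 mg/L
AUC = C0/ke = 27.5/0.262
AUC = 105 mg*hr/L


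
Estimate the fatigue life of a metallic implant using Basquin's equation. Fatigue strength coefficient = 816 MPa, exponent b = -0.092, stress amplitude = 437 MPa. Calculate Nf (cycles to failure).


sigma_a = sigma_f' * (2Nf)^b
2Nf = (sigma_a/sigma_f')^(1/b)
2Nf = (437/816)^(1/-0.092)
2Nf = 886.99442
Nf = 443.5


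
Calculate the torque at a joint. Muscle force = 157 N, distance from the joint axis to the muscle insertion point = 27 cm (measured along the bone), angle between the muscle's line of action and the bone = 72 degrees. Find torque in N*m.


Torque = F * d * sin(theta)   (moment arm = d*sin(theta))
d = 27 cm = 0.27 m
Torque = 157 * 0.27 * sin(72)
Torque = 40.32 N*m


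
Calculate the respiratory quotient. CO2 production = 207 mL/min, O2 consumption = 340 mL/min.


RQ = VCO2 / VO2
RQ = 207 / 340
RQ = 0.6088


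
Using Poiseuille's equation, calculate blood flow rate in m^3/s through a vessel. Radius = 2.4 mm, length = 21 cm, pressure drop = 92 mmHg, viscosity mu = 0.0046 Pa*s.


Q = pi*r^4*dP / (8*mu*L)
r = 0.0024 m, L = 0.21 m
dP = 92 mmHg = 12265.624 Pa
Q = 1.6543e-04 m^3/s


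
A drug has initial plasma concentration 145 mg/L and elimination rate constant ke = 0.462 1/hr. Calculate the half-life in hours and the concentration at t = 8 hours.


t_half = ln(2) / ke = 0.693147 / 0.462 = 1.5 hr
C(t) = C0 * exp(-ke*t) = 145 * exp(-0.462*8)
C(8) = 3.599 mg/L


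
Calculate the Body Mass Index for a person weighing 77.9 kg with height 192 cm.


BMI = weight / height^2
height = 192 cm = 1.92 m
BMI = 77.9 / 1.92^2
BMI = 21.13 kg/m^2


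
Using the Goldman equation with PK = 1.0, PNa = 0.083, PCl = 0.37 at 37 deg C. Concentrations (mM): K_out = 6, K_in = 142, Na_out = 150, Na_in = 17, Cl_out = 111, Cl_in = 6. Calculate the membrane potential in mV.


Vm = (RT/F)*ln((PK*Ko + PNa*Nao + PCl*Cli)/(PK*Ki + PNa*Nai + PCl*Clo))
Numer = 20.67, Denom = 184.481
Vm = -58.5 mV


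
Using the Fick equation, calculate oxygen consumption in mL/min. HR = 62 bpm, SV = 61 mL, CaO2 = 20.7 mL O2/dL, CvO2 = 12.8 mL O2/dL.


CO = HR*SV = 62*61/1000 = 3.782 L/min
a-v O2 diff = 20.7 - 12.8 = 7.9 mL/dL
VO2 = CO * (CaO2-CvO2) * 10 dL/L
VO2 = 3.782 * 7.9 * 10
VO2 = 298.8 mL/min


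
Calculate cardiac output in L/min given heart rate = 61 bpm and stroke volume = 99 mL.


CO = HR * SV
CO = 61 * 99 / 1000
CO = 6.039 L/min


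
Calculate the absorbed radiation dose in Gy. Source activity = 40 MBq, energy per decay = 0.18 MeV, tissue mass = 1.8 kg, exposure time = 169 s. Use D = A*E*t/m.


A = 40 MBq = 4.0000e+07 Bq
E = 0.18 MeV = 2.8836e-14 J
D = A*E*t/m = 4.0000e+07*2.8836e-14*169/1.8
D = 1.0830e-04 Gy


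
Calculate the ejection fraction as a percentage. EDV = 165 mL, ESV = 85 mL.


SV = EDV - ESV = 165 - 85 = 80 mL
EF = SV/EDV * 100 = 80/165 * 100
EF = 48.48%


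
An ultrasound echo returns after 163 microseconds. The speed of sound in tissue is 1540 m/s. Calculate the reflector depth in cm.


depth = c * t / 2
t = 163 us = 1.6300e-04 s
depth = 1540 * 1.6300e-04 / 2
depth = 0.12551 m = 12.551 cm


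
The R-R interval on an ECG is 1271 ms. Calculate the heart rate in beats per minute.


HR = 60 / RR_interval(s)
RR = 1271 ms = 1.271 s
HR = 60 / 1.271 = 47.21 bpm


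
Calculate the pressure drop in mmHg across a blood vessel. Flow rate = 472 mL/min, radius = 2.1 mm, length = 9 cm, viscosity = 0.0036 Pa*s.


dP = 8*mu*L*Q / (pi*r^4)
Q = 472 mL/min = 7.86667e-06 m^3/s
dP = 333.733 Pa = 333.733 / 133.322 mmHg = 2.503 mmHg


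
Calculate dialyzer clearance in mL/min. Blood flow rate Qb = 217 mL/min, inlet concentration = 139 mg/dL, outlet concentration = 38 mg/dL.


K = Qb * (Cb_in - Cb_out) / Cb_in
K = 217 * (139 - 38) / 139
K = 157.7 mL/min


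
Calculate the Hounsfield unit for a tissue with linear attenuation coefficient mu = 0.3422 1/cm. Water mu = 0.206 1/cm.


HU = ((mu_tissue - mu_water) / mu_water) * 1000
HU = ((0.3422 - 0.206) / 0.206) * 1000
HU = 661.2


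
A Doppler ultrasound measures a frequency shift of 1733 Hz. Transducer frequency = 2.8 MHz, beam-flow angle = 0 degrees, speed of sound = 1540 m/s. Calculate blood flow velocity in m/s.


v = fd * c / (2 * f0 * cos(theta))
v = 1733 * 1540 / (2 * 2.8000e+06 * cos(0))
v = 0.4766 m/s


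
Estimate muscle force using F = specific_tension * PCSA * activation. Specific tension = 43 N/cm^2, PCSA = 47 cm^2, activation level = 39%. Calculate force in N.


F = sigma * PCSA * activation
F = 43 * 47 * 0.39
F = 788.2 N


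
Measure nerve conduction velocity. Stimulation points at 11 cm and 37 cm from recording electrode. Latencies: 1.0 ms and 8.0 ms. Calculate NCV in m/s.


Distance = (37 - 11) / 100 = 0.26 m
dt = (8.0 - 1.0) / 1000 = 0.007 s
NCV = dist / dt = 37.14 m/s


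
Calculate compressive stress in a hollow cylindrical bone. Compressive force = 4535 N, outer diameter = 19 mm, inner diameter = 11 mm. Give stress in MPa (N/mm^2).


A = pi*(r_o^2 - r_i^2)
r_o = 9.5 mm, r_i = 5.5 mm
A = 188.496 mm^2
sigma = F/A = 4535 / 188.496
sigma = 24.06 MPa


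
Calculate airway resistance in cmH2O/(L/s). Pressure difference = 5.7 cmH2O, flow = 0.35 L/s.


R = dP / flow
R = 5.7 / 0.35
R = 16.29 cmH2O/(L/s)


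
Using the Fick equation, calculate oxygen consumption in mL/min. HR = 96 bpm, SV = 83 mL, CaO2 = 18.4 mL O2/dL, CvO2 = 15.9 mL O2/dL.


CO = HR*SV = 96*83/1000 = 7.968 L/min
a-v O2 diff = 18.4 - 15.9 = 2.5 mL/dL
VO2 = CO * (CaO2-CvO2) * 10 dL/L
VO2 = 7.968 * 2.5 * 10
VO2 = 199.2 mL/min


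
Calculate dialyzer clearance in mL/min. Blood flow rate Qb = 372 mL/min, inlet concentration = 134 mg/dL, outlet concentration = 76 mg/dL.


K = Qb * (Cb_in - Cb_out) / Cb_in
K = 372 * (134 - 76) / 134
K = 161 mL/min


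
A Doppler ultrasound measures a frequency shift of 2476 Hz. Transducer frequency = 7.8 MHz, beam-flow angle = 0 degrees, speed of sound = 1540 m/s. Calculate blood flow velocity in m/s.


v = fd * c / (2 * f0 * cos(theta))
v = 2476 * 1540 / (2 * 7.8000e+06 * cos(0))
v = 0.2444 m/s


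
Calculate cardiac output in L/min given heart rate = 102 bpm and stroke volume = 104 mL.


CO = HR * SV
CO = 102 * 104 / 1000
CO = 10.61 L/min


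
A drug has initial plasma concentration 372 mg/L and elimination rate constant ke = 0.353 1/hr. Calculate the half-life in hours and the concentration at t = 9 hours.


t_half = ln(2) / ke = 0.693147 / 0.353 = 1.964 hr
C(t) = C0 * exp(-ke*t) = 372 * exp(-0.353*9)
C(9) = 15.52 mg/L


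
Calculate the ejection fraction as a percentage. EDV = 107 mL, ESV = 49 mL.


SV = EDV - ESV = 107 - 49 = 58 mL
EF = SV/EDV * 100 = 58/107 * 100
EF = 54.21%


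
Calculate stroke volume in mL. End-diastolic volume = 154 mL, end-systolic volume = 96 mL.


SV = EDV - ESV
SV = 154 - 96
SV = 58 mL


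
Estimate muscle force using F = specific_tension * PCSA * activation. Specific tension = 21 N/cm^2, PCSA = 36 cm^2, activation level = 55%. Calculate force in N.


F = sigma * PCSA * activation
F = 21 * 36 * 0.55
F = 415.8 N


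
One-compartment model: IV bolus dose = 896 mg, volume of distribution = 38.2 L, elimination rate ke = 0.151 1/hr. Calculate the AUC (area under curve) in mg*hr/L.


C0 = Dose/Vd = 896/38.2 = 23.4555 mg/L
AUC = C0/ke = 23.4555/0.151
AUC = 155.3 mg*hr/L


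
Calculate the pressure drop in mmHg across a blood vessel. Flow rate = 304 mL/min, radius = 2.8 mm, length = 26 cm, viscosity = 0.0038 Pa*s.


dP = 8*mu*L*Q / (pi*r^4)
Q = 304 mL/min = 5.06667e-06 m^3/s
dP = 207.39 Pa = 207.39 / 133.322 mmHg = 1.556 mmHg


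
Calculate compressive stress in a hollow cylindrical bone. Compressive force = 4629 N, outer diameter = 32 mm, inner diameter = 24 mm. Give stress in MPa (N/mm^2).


A = pi*(r_o^2 - r_i^2)
r_o = 16 mm, r_i = 12 mm
A = 351.858 mm^2
sigma = F/A = 4629 / 351.858
sigma = 13.16 MPa


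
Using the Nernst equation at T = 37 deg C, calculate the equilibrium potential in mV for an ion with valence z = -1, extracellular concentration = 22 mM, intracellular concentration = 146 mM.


E = (RT/(zF)) * ln(C_out/C_in)
T = 37 + 273.15 = 310.15 K
E = (8.314 * 310.15 / (-1 * 96485)) * ln(22/146)
E = 50.58 mV


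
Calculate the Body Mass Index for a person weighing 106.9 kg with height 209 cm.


BMI = weight / height^2
height = 209 cm = 2.09 m
BMI = 106.9 / 2.09^2
BMI = 24.47 kg/m^2


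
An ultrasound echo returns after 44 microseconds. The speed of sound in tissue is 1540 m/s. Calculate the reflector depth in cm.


depth = c * t / 2
t = 44 us = 4.4000e-05 s
depth = 1540 * 4.4000e-05 / 2
depth = 0.03388 m = 3.388 cm


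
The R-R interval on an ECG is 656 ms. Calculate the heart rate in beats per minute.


HR = 60 / RR_interval(s)
RR = 656 ms = 0.656 s
HR = 60 / 0.656 = 91.46 bpm


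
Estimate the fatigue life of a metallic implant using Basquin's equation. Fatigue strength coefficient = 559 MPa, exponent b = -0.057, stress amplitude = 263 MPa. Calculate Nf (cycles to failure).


sigma_a = sigma_f' * (2Nf)^b
2Nf = (sigma_a/sigma_f')^(1/b)
2Nf = (263/559)^(1/-0.057)
2Nf = 555703.52
Nf = 2.779e+05


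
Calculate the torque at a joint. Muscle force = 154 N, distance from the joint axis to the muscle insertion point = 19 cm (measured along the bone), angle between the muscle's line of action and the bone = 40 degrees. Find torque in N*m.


Torque = F * d * sin(theta)   (moment arm = d*sin(theta))
d = 19 cm = 0.19 m
Torque = 154 * 0.19 * sin(40)
Torque = 18.81 N*m


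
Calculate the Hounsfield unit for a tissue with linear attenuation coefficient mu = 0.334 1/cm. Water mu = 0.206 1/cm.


HU = ((mu_tissue - mu_water) / mu_water) * 1000
HU = ((0.334 - 0.206) / 0.206) * 1000
HU = 621.4


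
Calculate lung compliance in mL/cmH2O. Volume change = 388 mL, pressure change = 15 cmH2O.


C = dV / dP
C = 388 / 15
C = 25.87 mL/cmH2O


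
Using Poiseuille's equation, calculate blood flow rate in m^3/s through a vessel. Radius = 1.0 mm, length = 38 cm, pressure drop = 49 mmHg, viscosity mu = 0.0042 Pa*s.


Q = pi*r^4*dP / (8*mu*L)
r = 0.001 m, L = 0.38 m
dP = 49 mmHg = 6532.778 Pa
Q = 1.6074e-06 m^3/s


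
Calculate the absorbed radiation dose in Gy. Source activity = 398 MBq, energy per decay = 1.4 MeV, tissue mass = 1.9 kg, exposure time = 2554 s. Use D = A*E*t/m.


A = 398 MBq = 3.9800e+08 Bq
E = 1.4 MeV = 2.2428e-13 J
D = A*E*t/m = 3.9800e+08*2.2428e-13*2554/1.9
D = 0.12 Gy


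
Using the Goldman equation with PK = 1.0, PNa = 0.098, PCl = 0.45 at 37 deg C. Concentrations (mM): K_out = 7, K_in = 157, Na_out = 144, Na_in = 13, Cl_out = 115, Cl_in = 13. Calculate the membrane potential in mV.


Vm = (RT/F)*ln((PK*Ko + PNa*Nao + PCl*Cli)/(PK*Ki + PNa*Nai + PCl*Clo))
Numer = 26.962, Denom = 210.024
Vm = -54.86 mV


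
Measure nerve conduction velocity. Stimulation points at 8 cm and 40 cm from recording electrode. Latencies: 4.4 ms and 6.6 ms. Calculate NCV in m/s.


Distance = (40 - 8) / 100 = 0.32 m
dt = (6.6 - 4.4) / 1000 = 0.0022 s
NCV = dist / dt = 145.5 m/s


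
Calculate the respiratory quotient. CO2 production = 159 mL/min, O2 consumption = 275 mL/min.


RQ = VCO2 / VO2
RQ = 159 / 275
RQ = 0.5782


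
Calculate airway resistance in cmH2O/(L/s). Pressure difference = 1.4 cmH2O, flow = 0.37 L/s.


R = dP / flow
R = 1.4 / 0.37
R = 3.784 cmH2O/(L/s)


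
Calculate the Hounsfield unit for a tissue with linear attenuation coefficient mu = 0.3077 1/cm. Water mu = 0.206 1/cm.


HU = ((mu_tissue - mu_water) / mu_water) * 1000
HU = ((0.3077 - 0.206) / 0.206) * 1000
HU = 493.7


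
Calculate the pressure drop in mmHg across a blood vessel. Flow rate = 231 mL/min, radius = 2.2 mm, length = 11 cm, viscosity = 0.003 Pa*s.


dP = 8*mu*L*Q / (pi*r^4)
Q = 231 mL/min = 3.85e-06 m^3/s
dP = 138.11 Pa = 138.11 / 133.322 mmHg = 1.036 mmHg


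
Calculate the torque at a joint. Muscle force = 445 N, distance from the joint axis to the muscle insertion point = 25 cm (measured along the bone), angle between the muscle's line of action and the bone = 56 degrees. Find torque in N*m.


Torque = F * d * sin(theta)   (moment arm = d*sin(theta))
d = 25 cm = 0.25 m
Torque = 445 * 0.25 * sin(56)
Torque = 92.23 N*m


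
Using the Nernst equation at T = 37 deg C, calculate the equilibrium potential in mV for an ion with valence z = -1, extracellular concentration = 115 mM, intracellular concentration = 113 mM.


E = (RT/(zF)) * ln(C_out/C_in)
T = 37 + 273.15 = 310.15 K
E = (8.314 * 310.15 / (-1 * 96485)) * ln(115/113)
E = -0.4689 mV


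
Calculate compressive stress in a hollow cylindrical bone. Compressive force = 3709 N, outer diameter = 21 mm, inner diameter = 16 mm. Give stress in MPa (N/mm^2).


A = pi*(r_o^2 - r_i^2)
r_o = 10.5 mm, r_i = 8 mm
A = 145.299 mm^2
sigma = F/A = 3709 / 145.299
sigma = 25.53 MPa


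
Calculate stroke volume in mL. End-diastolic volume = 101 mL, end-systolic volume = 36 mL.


SV = EDV - ESV
SV = 101 - 36
SV = 65 mL


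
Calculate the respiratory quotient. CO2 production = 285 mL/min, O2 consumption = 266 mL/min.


RQ = VCO2 / VO2
RQ = 285 / 266
RQ = 1.071


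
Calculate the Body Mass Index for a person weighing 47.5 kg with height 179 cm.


BMI = weight / height^2
height = 179 cm = 1.79 m
BMI = 47.5 / 1.79^2
BMI = 14.82 kg/m^2


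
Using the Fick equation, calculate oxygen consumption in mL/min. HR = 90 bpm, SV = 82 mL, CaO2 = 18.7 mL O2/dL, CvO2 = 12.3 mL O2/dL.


CO = HR*SV = 90*82/1000 = 7.38 L/min
a-v O2 diff = 18.7 - 12.3 = 6.4 mL/dL
VO2 = CO * (CaO2-CvO2) * 10 dL/L
VO2 = 7.38 * 6.4 * 10
VO2 = 472.3 mL/min


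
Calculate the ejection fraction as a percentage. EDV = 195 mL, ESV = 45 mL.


SV = EDV - ESV = 195 - 45 = 150 mL
EF = SV/EDV * 100 = 150/195 * 100
EF = 76.92%


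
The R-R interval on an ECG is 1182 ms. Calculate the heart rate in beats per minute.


HR = 60 / RR_interval(s)
RR = 1182 ms = 1.182 s
HR = 60 / 1.182 = 50.76 bpm


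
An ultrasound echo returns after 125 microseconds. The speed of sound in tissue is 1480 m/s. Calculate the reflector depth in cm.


depth = c * t / 2
t = 125 us = 1.2500e-04 s
depth = 1480 * 1.2500e-04 / 2
depth = 0.0925 m = 9.25 cm


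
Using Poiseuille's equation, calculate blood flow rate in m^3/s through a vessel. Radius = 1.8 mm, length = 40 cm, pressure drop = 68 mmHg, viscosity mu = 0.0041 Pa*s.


Q = pi*r^4*dP / (8*mu*L)
r = 0.0018 m, L = 0.4 m
dP = 68 mmHg = 9065.896 Pa
Q = 2.2789e-05 m^3/s


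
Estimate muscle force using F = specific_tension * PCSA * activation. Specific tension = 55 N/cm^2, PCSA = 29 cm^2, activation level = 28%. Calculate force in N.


F = sigma * PCSA * activation
F = 55 * 29 * 0.28
F = 446.6 N


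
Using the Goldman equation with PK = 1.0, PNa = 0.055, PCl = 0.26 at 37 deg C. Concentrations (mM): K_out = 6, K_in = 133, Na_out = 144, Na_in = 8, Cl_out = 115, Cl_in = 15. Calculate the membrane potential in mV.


Vm = (RT/F)*ln((PK*Ko + PNa*Nao + PCl*Cli)/(PK*Ki + PNa*Nai + PCl*Clo))
Numer = 17.82, Denom = 163.34
Vm = -59.21 mV


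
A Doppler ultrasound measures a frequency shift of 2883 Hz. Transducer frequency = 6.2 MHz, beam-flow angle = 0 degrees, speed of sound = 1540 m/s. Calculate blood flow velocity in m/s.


v = fd * c / (2 * f0 * cos(theta))
v = 2883 * 1540 / (2 * 6.2000e+06 * cos(0))
v = 0.358 m/s


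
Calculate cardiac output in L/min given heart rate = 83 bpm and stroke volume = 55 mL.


CO = HR * SV
CO = 83 * 55 / 1000
CO = 4.565 L/min


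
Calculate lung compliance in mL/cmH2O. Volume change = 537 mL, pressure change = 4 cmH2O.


C = dV / dP
C = 537 / 4
C = 134.2 mL/cmH2O


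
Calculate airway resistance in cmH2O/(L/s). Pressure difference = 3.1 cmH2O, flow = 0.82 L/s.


R = dP / flow
R = 3.1 / 0.82
R = 3.78 cmH2O/(L/s)


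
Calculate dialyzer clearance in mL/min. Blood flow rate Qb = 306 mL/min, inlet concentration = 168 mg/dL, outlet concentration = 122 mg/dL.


K = Qb * (Cb_in - Cb_out) / Cb_in
K = 306 * (168 - 122) / 168
K = 83.79 mL/min


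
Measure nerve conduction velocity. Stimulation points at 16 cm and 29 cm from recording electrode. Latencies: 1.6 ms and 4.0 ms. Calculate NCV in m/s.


Distance = (29 - 16) / 100 = 0.13 m
dt = (4.0 - 1.6) / 1000 = 0.0024 s
NCV = dist / dt = 54.17 m/s


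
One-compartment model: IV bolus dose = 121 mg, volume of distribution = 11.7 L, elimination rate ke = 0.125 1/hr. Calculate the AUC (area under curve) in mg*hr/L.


C0 = Dose/Vd = 121/11.7 = 10.3419 mg/L
AUC = C0/ke = 10.3419/0.125
AUC = 82.74 mg*hr/L


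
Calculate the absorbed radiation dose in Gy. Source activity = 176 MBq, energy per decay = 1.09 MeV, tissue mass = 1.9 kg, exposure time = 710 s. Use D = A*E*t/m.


A = 176 MBq = 1.7600e+08 Bq
E = 1.09 MeV = 1.74618e-13 J
D = A*E*t/m = 1.7600e+08*1.74618e-13*710/1.9
D = 0.01148 Gy


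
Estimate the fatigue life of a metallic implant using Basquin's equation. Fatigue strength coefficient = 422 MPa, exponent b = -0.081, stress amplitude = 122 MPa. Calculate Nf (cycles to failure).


sigma_a = sigma_f' * (2Nf)^b
2Nf = (sigma_a/sigma_f')^(1/b)
2Nf = (122/422)^(1/-0.081)
2Nf = 4505428
Nf = 2.2527e+06


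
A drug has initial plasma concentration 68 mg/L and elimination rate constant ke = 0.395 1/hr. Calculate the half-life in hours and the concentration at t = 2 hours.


t_half = ln(2) / ke = 0.693147 / 0.395 = 1.755 hr
C(t) = C0 * exp(-ke*t) = 68 * exp(-0.395*2)
C(2) = 30.86 mg/L


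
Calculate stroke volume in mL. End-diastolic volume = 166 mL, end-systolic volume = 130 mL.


SV = EDV - ESV
SV = 166 - 130
SV = 36 mL


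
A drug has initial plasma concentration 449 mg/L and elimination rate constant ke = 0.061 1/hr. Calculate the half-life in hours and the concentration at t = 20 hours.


t_half = ln(2) / ke = 0.693147 / 0.061 = 11.36 hr
C(t) = C0 * exp(-ke*t) = 449 * exp(-0.061*20)
C(20) = 132.6 mg/L


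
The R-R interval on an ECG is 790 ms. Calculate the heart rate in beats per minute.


HR = 60 / RR_interval(s)
RR = 790 ms = 0.79 s
HR = 60 / 0.79 = 75.95 bpm


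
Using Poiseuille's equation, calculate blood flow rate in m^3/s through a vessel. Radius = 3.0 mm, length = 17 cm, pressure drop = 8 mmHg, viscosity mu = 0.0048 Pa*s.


Q = pi*r^4*dP / (8*mu*L)
r = 0.003 m, L = 0.17 m
dP = 8 mmHg = 1066.576 Pa
Q = 4.1576e-05 m^3/s


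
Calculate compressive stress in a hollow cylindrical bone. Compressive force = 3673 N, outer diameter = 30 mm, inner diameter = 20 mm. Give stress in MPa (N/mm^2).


A = pi*(r_o^2 - r_i^2)
r_o = 15 mm, r_i = 10 mm
A = 392.699 mm^2
sigma = F/A = 3673 / 392.699
sigma = 9.353 MPa


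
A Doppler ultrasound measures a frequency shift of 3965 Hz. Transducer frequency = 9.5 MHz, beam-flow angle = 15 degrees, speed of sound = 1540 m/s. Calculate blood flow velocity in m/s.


v = fd * c / (2 * f0 * cos(theta))
v = 3965 * 1540 / (2 * 9.5000e+06 * cos(15))
v = 0.3327 m/s


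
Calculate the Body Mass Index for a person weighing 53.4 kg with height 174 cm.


BMI = weight / height^2
height = 174 cm = 1.74 m
BMI = 53.4 / 1.74^2
BMI = 17.64 kg/m^2


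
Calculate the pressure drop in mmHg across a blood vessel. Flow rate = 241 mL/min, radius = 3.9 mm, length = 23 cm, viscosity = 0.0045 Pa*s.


dP = 8*mu*L*Q / (pi*r^4)
Q = 241 mL/min = 4.01667e-06 m^3/s
dP = 45.7602 Pa = 45.7602 / 133.322 mmHg = 0.3432 mmHg


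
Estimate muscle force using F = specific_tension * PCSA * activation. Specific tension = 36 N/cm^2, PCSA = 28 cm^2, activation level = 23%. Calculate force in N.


F = sigma * PCSA * activation
F = 36 * 28 * 0.23
F = 231.8 N


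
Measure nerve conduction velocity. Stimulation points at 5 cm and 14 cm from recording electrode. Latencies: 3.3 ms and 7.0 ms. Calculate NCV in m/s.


Distance = (14 - 5) / 100 = 0.09 m
dt = (7.0 - 3.3) / 1000 = 0.0037 s
NCV = dist / dt = 24.32 m/s


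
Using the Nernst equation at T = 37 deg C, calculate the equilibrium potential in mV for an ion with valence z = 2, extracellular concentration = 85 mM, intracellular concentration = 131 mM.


E = (RT/(zF)) * ln(C_out/C_in)
T = 37 + 273.15 = 310.15 K
E = (8.314 * 310.15 / (2 * 96485)) * ln(85/131)
E = -5.78 mV


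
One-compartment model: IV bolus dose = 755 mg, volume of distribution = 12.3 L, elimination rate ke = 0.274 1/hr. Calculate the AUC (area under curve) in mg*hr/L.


C0 = Dose/Vd = 755/12.3 = 61.3821 mg/L
AUC = C0/ke = 61.3821/0.274
AUC = 224 mg*hr/L


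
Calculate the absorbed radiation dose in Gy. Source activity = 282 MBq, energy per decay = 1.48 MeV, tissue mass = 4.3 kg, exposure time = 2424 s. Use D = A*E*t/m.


A = 282 MBq = 2.8200e+08 Bq
E = 1.48 MeV = 2.37096e-13 J
D = A*E*t/m = 2.8200e+08*2.37096e-13*2424/4.3
D = 0.03769 Gy


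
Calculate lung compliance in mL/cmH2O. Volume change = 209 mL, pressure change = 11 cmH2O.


C = dV / dP
C = 209 / 11
C = 19 mL/cmH2O


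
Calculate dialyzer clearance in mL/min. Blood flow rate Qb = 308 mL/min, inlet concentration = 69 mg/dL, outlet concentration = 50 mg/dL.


K = Qb * (Cb_in - Cb_out) / Cb_in
K = 308 * (69 - 50) / 69
K = 84.81 mL/min


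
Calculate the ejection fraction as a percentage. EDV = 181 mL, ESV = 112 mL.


SV = EDV - ESV = 181 - 112 = 69 mL
EF = SV/EDV * 100 = 69/181 * 100
EF = 38.12%


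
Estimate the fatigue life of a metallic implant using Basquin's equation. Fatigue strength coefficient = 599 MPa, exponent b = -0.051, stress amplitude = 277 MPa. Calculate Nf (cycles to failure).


sigma_a = sigma_f' * (2Nf)^b
2Nf = (sigma_a/sigma_f')^(1/b)
2Nf = (277/599)^(1/-0.051)
2Nf = 3694785.9
Nf = 1.8474e+06


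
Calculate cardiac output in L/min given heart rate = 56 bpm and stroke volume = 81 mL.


CO = HR * SV
CO = 56 * 81 / 1000
CO = 4.536 L/min


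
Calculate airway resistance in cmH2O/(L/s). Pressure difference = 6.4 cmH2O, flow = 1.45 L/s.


R = dP / flow
R = 6.4 / 1.45
R = 4.414 cmH2O/(L/s)


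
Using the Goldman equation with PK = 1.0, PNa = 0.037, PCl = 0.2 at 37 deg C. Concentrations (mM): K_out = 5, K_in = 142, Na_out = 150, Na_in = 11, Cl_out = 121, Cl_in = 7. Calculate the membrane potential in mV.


Vm = (RT/F)*ln((PK*Ko + PNa*Nao + PCl*Cli)/(PK*Ki + PNa*Nai + PCl*Clo))
Numer = 11.95, Denom = 166.607
Vm = -70.42 mV


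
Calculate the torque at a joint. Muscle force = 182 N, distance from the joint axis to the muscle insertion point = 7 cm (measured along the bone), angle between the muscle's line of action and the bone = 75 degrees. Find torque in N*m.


Torque = F * d * sin(theta)   (moment arm = d*sin(theta))
d = 7 cm = 0.07 m
Torque = 182 * 0.07 * sin(75)
Torque = 12.31 N*m


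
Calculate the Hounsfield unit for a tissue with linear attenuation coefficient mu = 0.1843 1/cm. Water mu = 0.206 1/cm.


HU = ((mu_tissue - mu_water) / mu_water) * 1000
HU = ((0.1843 - 0.206) / 0.206) * 1000
HU = -105.3


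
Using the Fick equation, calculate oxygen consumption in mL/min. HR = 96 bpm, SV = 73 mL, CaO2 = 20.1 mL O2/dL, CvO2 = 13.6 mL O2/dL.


CO = HR*SV = 96*73/1000 = 7.008 L/min
a-v O2 diff = 20.1 - 13.6 = 6.5 mL/dL
VO2 = CO * (CaO2-CvO2) * 10 dL/L
VO2 = 7.008 * 6.5 * 10
VO2 = 455.5 mL/min


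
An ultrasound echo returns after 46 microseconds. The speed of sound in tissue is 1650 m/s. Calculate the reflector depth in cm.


depth = c * t / 2
t = 46 us = 4.6000e-05 s
depth = 1650 * 4.6000e-05 / 2
depth = 0.03795 m = 3.795 cm


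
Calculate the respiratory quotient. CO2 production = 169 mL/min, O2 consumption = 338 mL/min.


RQ = VCO2 / VO2
RQ = 169 / 338
RQ = 0.5


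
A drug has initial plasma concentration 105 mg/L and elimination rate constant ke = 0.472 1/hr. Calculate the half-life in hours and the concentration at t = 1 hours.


t_half = ln(2) / ke = 0.693147 / 0.472 = 1.469 hr
C(t) = C0 * exp(-ke*t) = 105 * exp(-0.472*1)
C(1) = 65.49 mg/L


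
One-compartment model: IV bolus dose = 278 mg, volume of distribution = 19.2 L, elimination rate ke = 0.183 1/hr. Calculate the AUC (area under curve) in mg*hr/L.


C0 = Dose/Vd = 278/19.2 = 14.4792 mg/L
AUC = C0/ke = 14.4792/0.183
AUC = 79.12 mg*hr/L


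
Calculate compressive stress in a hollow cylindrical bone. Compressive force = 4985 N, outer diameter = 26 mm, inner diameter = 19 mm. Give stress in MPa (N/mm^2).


A = pi*(r_o^2 - r_i^2)
r_o = 13 mm, r_i = 9.5 mm
A = 247.4 mm^2
sigma = F/A = 4985 / 247.4
sigma = 20.15 MPa


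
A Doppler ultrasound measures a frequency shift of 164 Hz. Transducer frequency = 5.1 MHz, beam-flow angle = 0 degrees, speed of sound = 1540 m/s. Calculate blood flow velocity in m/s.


v = fd * c / (2 * f0 * cos(theta))
v = 164 * 1540 / (2 * 5.1000e+06 * cos(0))
v = 0.02476 m/s


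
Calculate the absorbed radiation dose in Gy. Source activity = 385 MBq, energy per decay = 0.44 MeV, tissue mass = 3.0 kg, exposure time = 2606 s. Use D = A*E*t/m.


A = 385 MBq = 3.8500e+08 Bq
E = 0.44 MeV = 7.0488e-14 J
D = A*E*t/m = 3.8500e+08*7.0488e-14*2606/3.0
D = 0.02357 Gy


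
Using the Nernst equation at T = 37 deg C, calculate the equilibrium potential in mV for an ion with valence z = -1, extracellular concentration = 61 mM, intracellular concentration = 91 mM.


E = (RT/(zF)) * ln(C_out/C_in)
T = 37 + 273.15 = 310.15 K
E = (8.314 * 310.15 / (-1 * 96485)) * ln(61/91)
E = 10.69 mV


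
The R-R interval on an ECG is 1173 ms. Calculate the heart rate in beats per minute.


HR = 60 / RR_interval(s)
RR = 1173 ms = 1.173 s
HR = 60 / 1.173 = 51.15 bpm


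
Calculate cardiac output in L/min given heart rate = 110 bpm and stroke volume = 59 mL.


CO = HR * SV
CO = 110 * 59 / 1000
CO = 6.49 L/min


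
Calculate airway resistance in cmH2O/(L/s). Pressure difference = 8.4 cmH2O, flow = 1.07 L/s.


R = dP / flow
R = 8.4 / 1.07
R = 7.85 cmH2O/(L/s)


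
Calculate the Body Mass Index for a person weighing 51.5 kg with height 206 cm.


BMI = weight / height^2
height = 206 cm = 2.06 m
BMI = 51.5 / 2.06^2
BMI = 12.14 kg/m^2


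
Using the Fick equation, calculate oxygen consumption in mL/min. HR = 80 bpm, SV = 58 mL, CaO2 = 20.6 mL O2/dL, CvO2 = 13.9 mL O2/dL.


CO = HR*SV = 80*58/1000 = 4.64 L/min
a-v O2 diff = 20.6 - 13.9 = 6.7 mL/dL
VO2 = CO * (CaO2-CvO2) * 10 dL/L
VO2 = 4.64 * 6.7 * 10
VO2 = 310.9 mL/min


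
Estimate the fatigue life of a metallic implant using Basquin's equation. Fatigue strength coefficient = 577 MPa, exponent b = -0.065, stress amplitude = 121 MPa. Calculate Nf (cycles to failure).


sigma_a = sigma_f' * (2Nf)^b
2Nf = (sigma_a/sigma_f')^(1/b)
2Nf = (121/577)^(1/-0.065)
2Nf = 2.7338586e+10
Nf = 1.3669e+10


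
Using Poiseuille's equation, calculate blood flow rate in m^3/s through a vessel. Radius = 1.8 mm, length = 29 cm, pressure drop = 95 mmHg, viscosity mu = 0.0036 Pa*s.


Q = pi*r^4*dP / (8*mu*L)
r = 0.0018 m, L = 0.29 m
dP = 95 mmHg = 12665.59 Pa
Q = 5.0012e-05 m^3/s


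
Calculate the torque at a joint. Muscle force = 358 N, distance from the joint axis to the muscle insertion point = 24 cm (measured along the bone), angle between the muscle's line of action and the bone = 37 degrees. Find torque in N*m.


Torque = F * d * sin(theta)   (moment arm = d*sin(theta))
d = 24 cm = 0.24 m
Torque = 358 * 0.24 * sin(37)
Torque = 51.71 N*m
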